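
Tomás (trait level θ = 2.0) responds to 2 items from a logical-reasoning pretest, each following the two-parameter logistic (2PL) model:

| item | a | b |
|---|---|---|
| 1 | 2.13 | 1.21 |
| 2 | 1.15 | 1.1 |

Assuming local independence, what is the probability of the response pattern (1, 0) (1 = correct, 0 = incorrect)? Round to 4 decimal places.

P(θ) = 1 / (1 + exp(−a(θ − b)))
P_1 = 1/(1+e^{-1.6827}) = 0.8433
P_2 = 1/(1+e^{-1.0350}) = 0.7379
L = P_1 × (1−P_2) = 0.8433 × 0.2621 = 0.22103

0.2210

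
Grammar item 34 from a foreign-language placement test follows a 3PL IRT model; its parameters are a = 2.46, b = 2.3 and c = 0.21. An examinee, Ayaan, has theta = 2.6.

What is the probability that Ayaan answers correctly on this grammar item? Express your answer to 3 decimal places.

0.744

P(theta) = c + (1 − c) · 1 / (1 + exp(−a(theta − b)))
Exponent: 2.46 × (2.6 − 2.3) = 0.7380
1/(1 + e^{-0.7380}) = 0.6766
P = 0.21 + 0.79 × 0.6766 = 0.7445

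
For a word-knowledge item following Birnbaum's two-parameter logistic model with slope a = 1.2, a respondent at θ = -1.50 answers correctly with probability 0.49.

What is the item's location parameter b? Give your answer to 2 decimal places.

-1.47

P(θ) = 1 / (1 + exp(−a(θ − b)))
logit(0.49) = ln(0.49/0.51) = -0.0400
b = θ − logit/(a) = -1.50 − (-0.0400)/1.2000 = -1.4667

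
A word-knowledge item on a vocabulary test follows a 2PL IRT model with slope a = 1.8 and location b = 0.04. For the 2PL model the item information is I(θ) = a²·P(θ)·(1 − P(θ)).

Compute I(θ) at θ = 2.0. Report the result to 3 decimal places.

0.090

P = 1/(1+e^{-3.5280}) = 0.9715
P(1−P) = 0.9715 × 0.0285 = 0.0277
I = a² × P(1−P) = 1.8² × 0.0277 = 0.08979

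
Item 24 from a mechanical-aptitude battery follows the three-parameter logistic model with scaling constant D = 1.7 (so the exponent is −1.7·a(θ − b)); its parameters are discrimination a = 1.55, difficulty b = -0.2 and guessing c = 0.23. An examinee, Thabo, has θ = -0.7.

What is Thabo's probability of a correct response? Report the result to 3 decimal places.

P(θ) = c + (1 − c) · 1 / (1 + exp(−D·a(θ − b)))
Exponent: 1.7 × 1.55 × (-0.7 − (-0.2)) = -1.3175
1/(1 + e^{1.3175}) = 0.2112
P = 0.23 + 0.77 × 0.2112 = 0.3927

0.393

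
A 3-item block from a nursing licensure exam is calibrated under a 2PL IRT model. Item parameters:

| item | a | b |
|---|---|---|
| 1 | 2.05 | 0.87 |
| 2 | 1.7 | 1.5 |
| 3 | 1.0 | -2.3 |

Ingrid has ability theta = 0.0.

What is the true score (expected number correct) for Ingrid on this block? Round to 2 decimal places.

1.13

P(theta) = 1 / (1 + exp(−a(theta − b)))
P_1 = 1/(1+e^{1.7835}) = 0.1439
P_2 = 1/(1+e^{2.5500}) = 0.0724
P_3 = 1/(1+e^{-2.3000}) = 0.9089
E[score] = 0.1439 + 0.0724 + 0.9089 = 1.1252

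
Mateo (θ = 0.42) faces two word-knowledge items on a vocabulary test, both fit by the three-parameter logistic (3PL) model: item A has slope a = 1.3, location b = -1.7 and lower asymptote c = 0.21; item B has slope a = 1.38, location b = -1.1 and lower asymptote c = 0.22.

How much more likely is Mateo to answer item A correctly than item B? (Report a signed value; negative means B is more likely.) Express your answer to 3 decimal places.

P(θ) = c + (1 − c) · 1 / (1 + exp(−a(θ − b)))
P_A = 0.9528
P_B = 0.9147
P_A − P_B = 0.0381

0.038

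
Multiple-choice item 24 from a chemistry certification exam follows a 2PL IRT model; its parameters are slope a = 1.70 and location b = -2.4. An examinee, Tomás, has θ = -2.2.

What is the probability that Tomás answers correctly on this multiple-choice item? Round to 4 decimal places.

0.5842

P(θ) = 1 / (1 + exp(−a(θ − b)))
Exponent: 1.70 × (-2.2 − (-2.4)) = 0.3400
1/(1 + e^{-0.3400}) = 0.5842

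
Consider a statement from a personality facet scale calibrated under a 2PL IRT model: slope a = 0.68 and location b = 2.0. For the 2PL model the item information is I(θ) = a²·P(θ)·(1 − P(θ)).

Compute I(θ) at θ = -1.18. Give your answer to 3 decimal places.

P = 1/(1+e^{2.1624}) = 0.1032
P(1−P) = 0.1032 × 0.8968 = 0.0925
I = a² × P(1−P) = 0.68² × 0.0925 = 0.04279

0.043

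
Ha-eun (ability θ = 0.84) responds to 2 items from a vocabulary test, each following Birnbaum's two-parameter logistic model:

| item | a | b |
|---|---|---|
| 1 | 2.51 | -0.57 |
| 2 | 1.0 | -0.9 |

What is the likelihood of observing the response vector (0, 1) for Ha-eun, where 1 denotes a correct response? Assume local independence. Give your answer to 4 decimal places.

P(θ) = 1 / (1 + exp(−a(θ − b)))
P_1 = 1/(1+e^{-3.5391}) = 0.9718
P_2 = 1/(1+e^{-1.7400}) = 0.8507
L = (1−P_1) × P_2 = 0.0282 × 0.8507 = 0.02401

0.0240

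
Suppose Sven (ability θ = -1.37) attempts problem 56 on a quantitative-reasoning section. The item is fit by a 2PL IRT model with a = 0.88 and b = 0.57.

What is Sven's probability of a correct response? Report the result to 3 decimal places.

P(θ) = 1 / (1 + exp(−a(θ − b)))
Exponent: 0.88 × (-1.37 − 0.57) = -1.7072
1/(1 + e^{1.7072}) = 0.1535

0.154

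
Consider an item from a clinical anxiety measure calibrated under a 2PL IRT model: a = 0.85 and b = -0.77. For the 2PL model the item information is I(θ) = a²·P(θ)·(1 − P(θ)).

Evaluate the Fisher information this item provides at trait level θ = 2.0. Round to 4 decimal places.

P = 1/(1+e^{-2.3545}) = 0.9133
P(1−P) = 0.9133 × 0.0867 = 0.0792
I = a² × P(1−P) = 0.85² × 0.0792 = 0.05722

0.0572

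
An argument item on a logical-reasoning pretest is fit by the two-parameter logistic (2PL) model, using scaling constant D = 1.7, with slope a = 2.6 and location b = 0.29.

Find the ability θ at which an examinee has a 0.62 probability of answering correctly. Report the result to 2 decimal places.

P(θ) = 1 / (1 + exp(−D·a(θ − b)))
logit = ln(0.6200/0.3800) = 0.4895
θ = b + logit/(1.7·a) = 0.29 + 0.4895/4.4200 = 0.4008

0.40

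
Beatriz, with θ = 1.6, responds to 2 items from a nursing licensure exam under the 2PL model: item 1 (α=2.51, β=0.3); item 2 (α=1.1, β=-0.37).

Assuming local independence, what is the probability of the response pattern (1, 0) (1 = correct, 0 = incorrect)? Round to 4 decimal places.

0.0990

P(θ) = 1 / (1 + exp(−α(θ − β)))
P_1 = 1/(1+e^{-3.2630}) = 0.9631
P_2 = 1/(1+e^{-2.1670}) = 0.8972
L = P_1 × (1−P_2) = 0.9631 × 0.1028 = 0.09897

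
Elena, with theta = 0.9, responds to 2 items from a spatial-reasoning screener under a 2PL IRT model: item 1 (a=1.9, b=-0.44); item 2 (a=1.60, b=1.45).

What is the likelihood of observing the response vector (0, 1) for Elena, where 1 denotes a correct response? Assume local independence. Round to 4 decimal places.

0.0213

P(theta) = 1 / (1 + exp(−a(theta − b)))
P_1 = 1/(1+e^{-2.5460}) = 0.9273
P_2 = 1/(1+e^{0.8800}) = 0.2932
L = (1−P_1) × P_2 = 0.0727 × 0.2932 = 0.02131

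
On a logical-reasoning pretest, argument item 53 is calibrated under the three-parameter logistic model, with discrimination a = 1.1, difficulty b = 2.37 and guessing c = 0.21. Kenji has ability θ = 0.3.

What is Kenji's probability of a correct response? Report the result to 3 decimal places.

0.284

P(θ) = c + (1 − c) · 1 / (1 + exp(−a(θ − b)))
Exponent: 1.1 × (0.3 − 2.37) = -2.2770
1/(1 + e^{2.2770}) = 0.0930
P = 0.21 + 0.79 × 0.0930 = 0.2835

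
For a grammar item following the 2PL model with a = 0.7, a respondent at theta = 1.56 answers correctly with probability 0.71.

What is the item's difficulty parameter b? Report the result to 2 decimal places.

P(theta) = 1 / (1 + exp(−a(theta − b)))
logit(0.71) = ln(0.71/0.29) = 0.8954
b = theta − logit/(a) = 1.56 − 0.8954/0.7000 = 0.2809

0.28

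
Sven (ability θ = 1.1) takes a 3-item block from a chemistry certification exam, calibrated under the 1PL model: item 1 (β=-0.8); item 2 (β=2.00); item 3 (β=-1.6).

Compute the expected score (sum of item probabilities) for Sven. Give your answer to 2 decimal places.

P(θ) = 1 / (1 + exp(−(θ − β)))
P_1 = 1/(1+e^{-1.9000}) = 0.8699
P_2 = 1/(1+e^{0.9000}) = 0.2891
P_3 = 1/(1+e^{-2.7000}) = 0.9370
E[score] = 0.8699 + 0.2891 + 0.9370 = 2.0960

2.10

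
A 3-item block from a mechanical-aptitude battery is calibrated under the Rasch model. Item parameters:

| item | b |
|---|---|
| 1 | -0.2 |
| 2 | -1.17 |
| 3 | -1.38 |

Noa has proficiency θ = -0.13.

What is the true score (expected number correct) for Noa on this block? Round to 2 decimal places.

P(θ) = 1 / (1 + exp(−(θ − b)))
P_1 = 1/(1+e^{-0.0700}) = 0.5175
P_2 = 1/(1+e^{-1.0400}) = 0.7389
P_3 = 1/(1+e^{-1.2500}) = 0.7773
E[score] = 0.5175 + 0.7389 + 0.7773 = 2.0336

2.03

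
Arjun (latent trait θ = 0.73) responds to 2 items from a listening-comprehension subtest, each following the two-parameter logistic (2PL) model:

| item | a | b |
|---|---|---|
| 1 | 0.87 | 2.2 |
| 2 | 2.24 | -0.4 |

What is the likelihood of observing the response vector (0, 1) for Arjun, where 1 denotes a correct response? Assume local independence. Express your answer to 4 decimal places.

P(θ) = 1 / (1 + exp(−a(θ − b)))
P_1 = 1/(1+e^{1.2789}) = 0.2177
P_2 = 1/(1+e^{-2.5312}) = 0.9263
L = (1−P_1) × P_2 = 0.7823 × 0.9263 = 0.72461

0.7246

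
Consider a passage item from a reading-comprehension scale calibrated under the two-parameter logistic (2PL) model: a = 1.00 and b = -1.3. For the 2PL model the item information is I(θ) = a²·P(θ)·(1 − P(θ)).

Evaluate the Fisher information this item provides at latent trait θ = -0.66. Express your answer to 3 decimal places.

0.226

P = 1/(1+e^{-0.6400}) = 0.6548
P(1−P) = 0.6548 × 0.3452 = 0.2261
I = a² × P(1−P) = 1.00² × 0.2261 = 0.22605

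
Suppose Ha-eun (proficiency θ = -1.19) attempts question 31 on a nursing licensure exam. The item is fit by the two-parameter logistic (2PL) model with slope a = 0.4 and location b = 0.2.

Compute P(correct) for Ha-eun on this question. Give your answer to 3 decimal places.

P(θ) = 1 / (1 + exp(−a(θ − b)))
Exponent: 0.4 × (-1.19 − 0.2) = -0.5560
1/(1 + e^{0.5560}) = 0.3645

0.364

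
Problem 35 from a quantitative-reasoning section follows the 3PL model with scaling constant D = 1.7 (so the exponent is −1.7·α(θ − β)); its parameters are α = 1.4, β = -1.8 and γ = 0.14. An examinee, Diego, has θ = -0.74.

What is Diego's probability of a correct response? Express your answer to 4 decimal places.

0.9361

P(θ) = γ + (1 − γ) · 1 / (1 + exp(−D·α(θ − β)))
Exponent: 1.7 × 1.4 × (-0.74 − (-1.8)) = 2.5228
1/(1 + e^{-2.5228}) = 0.9257
P = 0.14 + 0.86 × 0.9257 = 0.9361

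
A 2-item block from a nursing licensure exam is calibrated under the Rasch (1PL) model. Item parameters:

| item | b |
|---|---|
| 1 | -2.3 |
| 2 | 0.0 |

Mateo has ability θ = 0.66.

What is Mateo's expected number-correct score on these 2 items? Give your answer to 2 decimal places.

1.61

P(θ) = 1 / (1 + exp(−(θ − b)))
P_1 = 1/(1+e^{-2.9600}) = 0.9507
P_2 = 1/(1+e^{-0.6600}) = 0.6593
E[score] = 0.9507 + 0.6593 = 1.6100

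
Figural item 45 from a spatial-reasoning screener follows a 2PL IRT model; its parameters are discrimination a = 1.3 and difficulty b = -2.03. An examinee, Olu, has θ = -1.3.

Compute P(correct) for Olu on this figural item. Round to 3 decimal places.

0.721

P(θ) = 1 / (1 + exp(−a(θ − b)))
Exponent: 1.3 × (-1.3 − (-2.03)) = 0.9490
1/(1 + e^{-0.9490}) = 0.7209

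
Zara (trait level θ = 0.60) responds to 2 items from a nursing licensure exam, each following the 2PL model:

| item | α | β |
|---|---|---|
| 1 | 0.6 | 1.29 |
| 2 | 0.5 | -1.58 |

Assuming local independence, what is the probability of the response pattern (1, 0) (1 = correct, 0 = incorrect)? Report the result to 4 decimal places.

P(θ) = 1 / (1 + exp(−α(θ − β)))
P_1 = 1/(1+e^{0.4140}) = 0.3980
P_2 = 1/(1+e^{-1.0900}) = 0.7484
L = P_1 × (1−P_2) = 0.3980 × 0.2516 = 0.10013

0.1001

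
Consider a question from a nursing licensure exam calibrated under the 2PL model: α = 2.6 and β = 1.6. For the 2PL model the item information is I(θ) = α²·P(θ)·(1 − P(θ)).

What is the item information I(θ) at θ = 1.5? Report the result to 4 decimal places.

1.6618

P = 1/(1+e^{0.2600}) = 0.4354
P(1−P) = 0.4354 × 0.5646 = 0.2458
I = α² × P(1−P) = 2.6² × 0.2458 = 1.66176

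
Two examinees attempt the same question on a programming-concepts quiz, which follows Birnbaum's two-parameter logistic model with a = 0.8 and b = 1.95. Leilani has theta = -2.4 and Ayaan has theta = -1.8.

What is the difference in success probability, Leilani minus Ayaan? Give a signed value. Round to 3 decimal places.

P(theta) = 1 / (1 + exp(−a(theta − b)))
P(Leilani) = 0.0299  [exponent -3.4800]
P(Ayaan) = 0.0474  [exponent -3.0000]
Difference = 0.0299 − 0.0474 = -0.0175

-0.018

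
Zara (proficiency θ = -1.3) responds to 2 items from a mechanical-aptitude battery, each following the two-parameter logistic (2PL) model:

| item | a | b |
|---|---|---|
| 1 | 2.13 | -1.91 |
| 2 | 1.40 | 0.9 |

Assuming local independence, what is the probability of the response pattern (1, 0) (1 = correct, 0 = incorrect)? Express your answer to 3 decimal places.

P(θ) = 1 / (1 + exp(−a(θ − b)))
P_1 = 1/(1+e^{-1.2993}) = 0.7857
P_2 = 1/(1+e^{3.0800}) = 0.0439
L = P_1 × (1−P_2) = 0.7857 × 0.9561 = 0.75119

0.751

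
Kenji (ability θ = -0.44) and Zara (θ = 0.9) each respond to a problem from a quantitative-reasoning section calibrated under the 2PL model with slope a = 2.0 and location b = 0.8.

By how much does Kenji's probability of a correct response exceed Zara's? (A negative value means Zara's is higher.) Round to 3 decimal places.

P(θ) = 1 / (1 + exp(−a(θ − b)))
P(Kenji) = 0.0773  [exponent -2.4800]
P(Zara) = 0.5498  [exponent 0.2000]
Difference = 0.0773 − 0.5498 = -0.4726

-0.473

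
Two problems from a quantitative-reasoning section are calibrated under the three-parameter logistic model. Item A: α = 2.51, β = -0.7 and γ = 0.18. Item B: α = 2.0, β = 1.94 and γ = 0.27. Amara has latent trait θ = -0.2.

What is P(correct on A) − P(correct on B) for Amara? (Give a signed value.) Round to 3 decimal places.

P(θ) = γ + (1 − γ) · 1 / (1 + exp(−α(θ − β)))
P_A = 0.8181
P_B = 0.2800
P_A − P_B = 0.5381

0.538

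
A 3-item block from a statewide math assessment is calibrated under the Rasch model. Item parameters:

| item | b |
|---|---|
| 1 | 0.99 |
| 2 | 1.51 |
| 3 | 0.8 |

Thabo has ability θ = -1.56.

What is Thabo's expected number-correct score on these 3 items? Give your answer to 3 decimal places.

0.203

P(θ) = 1 / (1 + exp(−(θ − b)))
P_1 = 1/(1+e^{2.5500}) = 0.0724
P_2 = 1/(1+e^{3.0700}) = 0.0444
P_3 = 1/(1+e^{2.3600}) = 0.0863
E[score] = 0.0724 + 0.0444 + 0.0863 = 0.2031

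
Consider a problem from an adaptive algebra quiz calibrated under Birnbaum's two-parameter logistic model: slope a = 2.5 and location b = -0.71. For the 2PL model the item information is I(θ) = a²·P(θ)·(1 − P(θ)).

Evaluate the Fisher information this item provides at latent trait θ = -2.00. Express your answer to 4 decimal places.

0.2298

P = 1/(1+e^{3.2250}) = 0.0382
P(1−P) = 0.0382 × 0.9618 = 0.0368
I = a² × P(1−P) = 2.5² × 0.0368 = 0.22984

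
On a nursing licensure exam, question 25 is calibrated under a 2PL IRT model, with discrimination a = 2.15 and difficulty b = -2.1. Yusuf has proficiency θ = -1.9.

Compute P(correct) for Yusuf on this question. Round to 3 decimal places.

P(θ) = 1 / (1 + exp(−a(θ − b)))
Exponent: 2.15 × (-1.9 − (-2.1)) = 0.4300
1/(1 + e^{-0.4300}) = 0.6059

0.606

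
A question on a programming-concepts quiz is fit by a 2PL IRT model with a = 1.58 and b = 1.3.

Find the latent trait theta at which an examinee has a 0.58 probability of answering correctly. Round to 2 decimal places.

1.50

P(theta) = 1 / (1 + exp(−a(theta − b)))
logit = ln(0.5800/0.4200) = 0.3228
theta = b + logit/(a) = 1.3 + 0.3228/1.5800 = 1.5043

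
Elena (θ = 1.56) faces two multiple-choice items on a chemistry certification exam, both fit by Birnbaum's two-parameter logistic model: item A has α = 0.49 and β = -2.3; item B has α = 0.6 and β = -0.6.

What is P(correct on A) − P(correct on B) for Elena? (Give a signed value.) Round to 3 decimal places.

0.084

P(θ) = 1 / (1 + exp(−α(θ − β)))
P_A = 0.8689
P_B = 0.7852
P_A − P_B = 0.0838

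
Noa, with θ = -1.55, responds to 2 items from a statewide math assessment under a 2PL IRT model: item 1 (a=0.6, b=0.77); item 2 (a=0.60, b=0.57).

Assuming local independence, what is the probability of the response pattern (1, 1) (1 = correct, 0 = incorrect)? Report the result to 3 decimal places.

0.044

P(θ) = 1 / (1 + exp(−a(θ − b)))
P_1 = 1/(1+e^{1.3920}) = 0.1991
P_2 = 1/(1+e^{1.2720}) = 0.2189
L = P_1 × P_2 = 0.1991 × 0.2189 = 0.04358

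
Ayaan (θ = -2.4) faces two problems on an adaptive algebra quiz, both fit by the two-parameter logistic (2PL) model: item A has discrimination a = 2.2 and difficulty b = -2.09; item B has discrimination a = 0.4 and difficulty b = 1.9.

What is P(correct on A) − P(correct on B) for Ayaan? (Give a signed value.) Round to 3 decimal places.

0.184

P(θ) = 1 / (1 + exp(−a(θ − b)))
P_A = 0.3358
P_B = 0.1519
P_A − P_B = 0.1839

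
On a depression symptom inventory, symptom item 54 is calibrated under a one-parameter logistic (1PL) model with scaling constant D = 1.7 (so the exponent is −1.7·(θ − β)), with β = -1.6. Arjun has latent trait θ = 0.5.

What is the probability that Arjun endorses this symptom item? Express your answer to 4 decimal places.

0.9726

P(θ) = 1 / (1 + exp(−D·(θ − β)))
Exponent: 1.7 × (0.5 − (-1.6)) = 3.5700
1/(1 + e^{-3.5700}) = 0.9726
P = 0.9726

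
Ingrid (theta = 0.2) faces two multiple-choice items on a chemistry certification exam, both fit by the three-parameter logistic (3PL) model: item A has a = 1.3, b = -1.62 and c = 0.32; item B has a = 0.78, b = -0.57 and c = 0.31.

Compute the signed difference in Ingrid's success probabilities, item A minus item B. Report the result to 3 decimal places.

0.186

P(theta) = c + (1 − c) · 1 / (1 + exp(−a(theta − b)))
P_A = 0.9417
P_B = 0.7556
P_A − P_B = 0.1861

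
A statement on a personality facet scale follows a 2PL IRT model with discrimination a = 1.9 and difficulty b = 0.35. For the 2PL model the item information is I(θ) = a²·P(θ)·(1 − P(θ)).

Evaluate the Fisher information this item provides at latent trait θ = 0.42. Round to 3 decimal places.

0.899

P = 1/(1+e^{-0.1330}) = 0.5332
P(1−P) = 0.5332 × 0.4668 = 0.2489
I = a² × P(1−P) = 1.9² × 0.2489 = 0.89852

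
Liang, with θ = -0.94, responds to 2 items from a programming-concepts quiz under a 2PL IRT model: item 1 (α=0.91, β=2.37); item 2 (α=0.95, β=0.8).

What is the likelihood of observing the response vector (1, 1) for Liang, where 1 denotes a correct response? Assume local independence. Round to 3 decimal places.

0.008

P(θ) = 1 / (1 + exp(−α(θ − β)))
P_1 = 1/(1+e^{3.0121}) = 0.0469
P_2 = 1/(1+e^{1.6530}) = 0.1607
L = P_1 × P_2 = 0.0469 × 0.1607 = 0.00753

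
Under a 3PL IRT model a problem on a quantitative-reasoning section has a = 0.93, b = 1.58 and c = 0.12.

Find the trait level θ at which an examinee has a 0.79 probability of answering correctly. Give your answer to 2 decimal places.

P(θ) = c + (1 − c) · 1 / (1 + exp(−a(θ − b)))
Remove guessing floor: (0.79 − 0.12)/(1 − 0.12) = 0.7614
logit = ln(0.7614/0.2386) = 1.1602
θ = b + logit/(a) = 1.58 + 1.1602/0.9300 = 2.8275

2.83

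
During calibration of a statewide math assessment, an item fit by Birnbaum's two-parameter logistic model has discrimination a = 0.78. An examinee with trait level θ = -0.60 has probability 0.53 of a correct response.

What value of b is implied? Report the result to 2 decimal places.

P(θ) = 1 / (1 + exp(−a(θ − b)))
logit(0.53) = ln(0.53/0.47) = 0.1201
b = θ − logit/(a) = -0.60 − 0.1201/0.7800 = -0.7540

-0.75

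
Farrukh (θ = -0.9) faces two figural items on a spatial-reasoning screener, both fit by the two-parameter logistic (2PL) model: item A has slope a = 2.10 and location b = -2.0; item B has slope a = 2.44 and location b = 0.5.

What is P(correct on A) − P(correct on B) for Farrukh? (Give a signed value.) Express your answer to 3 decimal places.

P(θ) = 1 / (1 + exp(−a(θ − b)))
P_A = 0.9097
P_B = 0.0318
P_A − P_B = 0.8779

0.878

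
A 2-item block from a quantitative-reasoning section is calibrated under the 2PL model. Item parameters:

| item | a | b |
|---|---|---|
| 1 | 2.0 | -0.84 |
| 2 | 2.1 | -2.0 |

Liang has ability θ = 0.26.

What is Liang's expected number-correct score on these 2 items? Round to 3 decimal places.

P(θ) = 1 / (1 + exp(−a(θ − b)))
P_1 = 1/(1+e^{-2.2000}) = 0.9002
P_2 = 1/(1+e^{-4.7460}) = 0.9914
E[score] = 0.9002 + 0.9914 = 1.8916

1.892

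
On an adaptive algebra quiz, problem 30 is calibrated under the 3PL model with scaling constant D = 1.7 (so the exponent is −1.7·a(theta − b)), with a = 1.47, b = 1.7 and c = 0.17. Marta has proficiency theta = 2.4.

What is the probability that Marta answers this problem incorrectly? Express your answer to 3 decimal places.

0.123

P(theta) = c + (1 − c) · 1 / (1 + exp(−D·a(theta − b)))
Exponent: 1.7 × 1.47 × (2.4 − 1.7) = 1.7493
1/(1 + e^{-1.7493}) = 0.8519
P = 0.17 + 0.83 × 0.8519 = 0.8770
P(incorrect) = 1 − 0.8770 = 0.1230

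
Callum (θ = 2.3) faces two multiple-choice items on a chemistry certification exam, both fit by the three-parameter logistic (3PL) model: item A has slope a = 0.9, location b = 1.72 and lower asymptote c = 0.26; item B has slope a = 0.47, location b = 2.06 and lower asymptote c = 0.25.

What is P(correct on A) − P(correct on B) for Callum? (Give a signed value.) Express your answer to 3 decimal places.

P(θ) = c + (1 − c) · 1 / (1 + exp(−a(θ − b)))
P_A = 0.7244
P_B = 0.6461
P_A − P_B = 0.0783

0.078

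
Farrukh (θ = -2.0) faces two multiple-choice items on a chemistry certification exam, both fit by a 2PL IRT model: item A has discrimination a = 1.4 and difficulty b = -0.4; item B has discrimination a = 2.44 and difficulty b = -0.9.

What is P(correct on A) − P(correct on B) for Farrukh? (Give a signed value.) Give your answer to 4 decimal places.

0.0323

P(θ) = 1 / (1 + exp(−a(θ − b)))
P_A = 0.0962
P_B = 0.0639
P_A − P_B = 0.0323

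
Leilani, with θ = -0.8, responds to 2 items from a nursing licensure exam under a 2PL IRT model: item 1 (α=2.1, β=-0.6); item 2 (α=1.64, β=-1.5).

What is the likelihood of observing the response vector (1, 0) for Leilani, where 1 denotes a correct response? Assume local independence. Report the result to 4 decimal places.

0.0955

P(θ) = 1 / (1 + exp(−α(θ − β)))
P_1 = 1/(1+e^{0.4200}) = 0.3965
P_2 = 1/(1+e^{-1.1480}) = 0.7591
L = P_1 × (1−P_2) = 0.3965 × 0.2409 = 0.09550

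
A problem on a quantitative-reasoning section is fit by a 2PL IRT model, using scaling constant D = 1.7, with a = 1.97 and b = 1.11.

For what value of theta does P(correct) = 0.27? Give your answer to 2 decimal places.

0.81

P(theta) = 1 / (1 + exp(−D·a(theta − b)))
logit = ln(0.2700/0.7300) = -0.9946
theta = b + logit/(1.7·a) = 1.11 + (-0.9946)/3.3490 = 0.8130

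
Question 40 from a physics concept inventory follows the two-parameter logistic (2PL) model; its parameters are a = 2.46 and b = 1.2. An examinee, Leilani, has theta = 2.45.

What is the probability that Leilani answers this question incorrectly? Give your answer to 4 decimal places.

P(theta) = 1 / (1 + exp(−a(theta − b)))
Exponent: 2.46 × (2.45 − 1.2) = 3.0750
1/(1 + e^{-3.0750}) = 0.9558
P(incorrect) = 1 − 0.9558 = 0.0442

0.0442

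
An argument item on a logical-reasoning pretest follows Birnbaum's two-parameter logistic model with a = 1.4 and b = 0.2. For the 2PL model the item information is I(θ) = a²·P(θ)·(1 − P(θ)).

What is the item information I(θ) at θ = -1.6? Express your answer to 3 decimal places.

P = 1/(1+e^{2.5200}) = 0.0745
P(1−P) = 0.0745 × 0.9255 = 0.0689
I = a² × P(1−P) = 1.4² × 0.0689 = 0.13509

0.135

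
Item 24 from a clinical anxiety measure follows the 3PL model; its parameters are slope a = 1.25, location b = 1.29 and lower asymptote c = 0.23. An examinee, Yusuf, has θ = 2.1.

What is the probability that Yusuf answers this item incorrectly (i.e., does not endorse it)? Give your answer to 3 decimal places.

P(θ) = c + (1 − c) · 1 / (1 + exp(−a(θ − b)))
Exponent: 1.25 × (2.1 − 1.29) = 1.0125
1/(1 + e^{-1.0125}) = 0.7335
P = 0.23 + 0.77 × 0.7335 = 0.7948
P(incorrect) = 1 − 0.7948 = 0.2052

0.205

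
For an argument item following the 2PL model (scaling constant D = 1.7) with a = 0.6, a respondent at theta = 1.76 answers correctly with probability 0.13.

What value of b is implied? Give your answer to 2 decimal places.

3.62

P(theta) = 1 / (1 + exp(−D·a(theta − b)))
logit(0.13) = ln(0.13/0.87) = -1.9010
b = theta − logit/(1.7·a) = 1.76 − (-1.9010)/1.0200 = 3.6237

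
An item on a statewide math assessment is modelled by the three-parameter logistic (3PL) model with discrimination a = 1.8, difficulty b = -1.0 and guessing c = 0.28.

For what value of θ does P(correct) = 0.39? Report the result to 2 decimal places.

P(θ) = c + (1 − c) · 1 / (1 + exp(−a(θ − b)))
Remove guessing floor: (0.39 − 0.28)/(1 − 0.28) = 0.1528
logit = ln(0.1528/0.8472) = -1.7130
θ = b + logit/(a) = -1.0 + (-1.7130)/1.8000 = -1.9517

-1.95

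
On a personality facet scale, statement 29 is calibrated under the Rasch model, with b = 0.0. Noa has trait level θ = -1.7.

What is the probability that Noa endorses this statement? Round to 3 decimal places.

P(θ) = 1 / (1 + exp(−(θ − b)))
Exponent: (-1.7 − 0.0) = -1.7000
1/(1 + e^{1.7000}) = 0.1545
P = 0.1545

0.154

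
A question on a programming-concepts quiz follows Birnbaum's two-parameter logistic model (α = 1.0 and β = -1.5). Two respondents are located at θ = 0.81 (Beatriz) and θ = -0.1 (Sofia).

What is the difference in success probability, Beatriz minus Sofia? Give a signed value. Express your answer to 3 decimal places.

P(θ) = 1 / (1 + exp(−α(θ − β)))
P(Beatriz) = 0.9097  [exponent 2.3100]
P(Sofia) = 0.8022  [exponent 1.4000]
Difference = 0.9097 − 0.8022 = 0.1075

0.108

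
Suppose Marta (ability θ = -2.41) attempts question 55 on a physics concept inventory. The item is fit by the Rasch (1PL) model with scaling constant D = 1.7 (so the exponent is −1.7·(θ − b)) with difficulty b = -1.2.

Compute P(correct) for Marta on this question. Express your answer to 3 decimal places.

0.113

P(θ) = 1 / (1 + exp(−D·(θ − b)))
Exponent: 1.7 × (-2.41 − (-1.2)) = -2.0570
1/(1 + e^{2.0570}) = 0.1133
P = 0.1133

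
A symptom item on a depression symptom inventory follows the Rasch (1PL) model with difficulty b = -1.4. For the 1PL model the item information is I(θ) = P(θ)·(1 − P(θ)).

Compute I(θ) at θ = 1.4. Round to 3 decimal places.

P = 1/(1+e^{-2.8000}) = 0.9427
P(1−P) = 0.9427 × 0.0573 = 0.0540
I = P(1−P) = 0.05404

0.054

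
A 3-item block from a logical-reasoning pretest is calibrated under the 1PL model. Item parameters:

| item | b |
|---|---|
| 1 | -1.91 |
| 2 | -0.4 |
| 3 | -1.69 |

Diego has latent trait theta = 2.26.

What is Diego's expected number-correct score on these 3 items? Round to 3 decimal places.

P(theta) = 1 / (1 + exp(−(theta − b)))
P_1 = 1/(1+e^{-4.1700}) = 0.9848
P_2 = 1/(1+e^{-2.6600}) = 0.9346
P_3 = 1/(1+e^{-3.9500}) = 0.9811
E[score] = 0.9848 + 0.9346 + 0.9811 = 2.9005

2.901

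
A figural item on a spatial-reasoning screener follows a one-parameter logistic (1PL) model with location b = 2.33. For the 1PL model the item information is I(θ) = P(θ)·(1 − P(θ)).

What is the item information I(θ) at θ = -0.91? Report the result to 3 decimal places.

P = 1/(1+e^{3.2400}) = 0.0377
P(1−P) = 0.0377 × 0.9623 = 0.0363
I = P(1−P) = 0.03627

0.036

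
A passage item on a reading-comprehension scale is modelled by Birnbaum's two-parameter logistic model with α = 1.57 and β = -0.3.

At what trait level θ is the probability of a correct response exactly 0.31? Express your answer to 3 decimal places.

P(θ) = 1 / (1 + exp(−α(θ − β)))
logit = ln(0.3100/0.6900) = -0.8001
θ = β + logit/(α) = -0.3 + (-0.8001)/1.5700 = -0.8096

-0.810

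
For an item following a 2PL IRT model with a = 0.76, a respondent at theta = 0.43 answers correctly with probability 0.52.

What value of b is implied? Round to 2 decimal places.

P(theta) = 1 / (1 + exp(−a(theta − b)))
logit(0.52) = ln(0.52/0.48) = 0.0800
b = theta − logit/(a) = 0.43 − 0.0800/0.7600 = 0.3247

0.32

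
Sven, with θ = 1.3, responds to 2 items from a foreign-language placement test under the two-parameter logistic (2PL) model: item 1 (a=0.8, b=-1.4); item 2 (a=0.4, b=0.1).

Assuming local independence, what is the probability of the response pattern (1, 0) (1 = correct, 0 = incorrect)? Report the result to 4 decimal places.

P(θ) = 1 / (1 + exp(−a(θ − b)))
P_1 = 1/(1+e^{-2.1600}) = 0.8966
P_2 = 1/(1+e^{-0.4800}) = 0.6177
L = P_1 × (1−P_2) = 0.8966 × 0.3823 = 0.34273

0.3427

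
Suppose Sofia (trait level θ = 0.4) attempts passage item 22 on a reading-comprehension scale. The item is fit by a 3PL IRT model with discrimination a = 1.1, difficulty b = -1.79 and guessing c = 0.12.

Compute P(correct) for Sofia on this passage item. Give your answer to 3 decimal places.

0.927

P(θ) = c + (1 − c) · 1 / (1 + exp(−a(θ − b)))
Exponent: 1.1 × (0.4 − (-1.79)) = 2.4090
1/(1 + e^{-2.4090}) = 0.9175
P = 0.12 + 0.88 × 0.9175 = 0.9274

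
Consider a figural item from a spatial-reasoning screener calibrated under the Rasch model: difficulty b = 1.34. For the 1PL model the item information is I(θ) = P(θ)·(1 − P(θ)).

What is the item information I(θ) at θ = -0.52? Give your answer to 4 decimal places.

P = 1/(1+e^{1.8600}) = 0.1347
P(1−P) = 0.1347 × 0.8653 = 0.1166
I = P(1−P) = 0.11656

0.1166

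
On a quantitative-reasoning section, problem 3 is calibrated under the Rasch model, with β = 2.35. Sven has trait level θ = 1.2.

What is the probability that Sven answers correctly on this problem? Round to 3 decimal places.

P(θ) = 1 / (1 + exp(−(θ − β)))
Exponent: (1.2 − 2.35) = -1.1500
1/(1 + e^{1.1500}) = 0.2405
P = 0.2405

0.240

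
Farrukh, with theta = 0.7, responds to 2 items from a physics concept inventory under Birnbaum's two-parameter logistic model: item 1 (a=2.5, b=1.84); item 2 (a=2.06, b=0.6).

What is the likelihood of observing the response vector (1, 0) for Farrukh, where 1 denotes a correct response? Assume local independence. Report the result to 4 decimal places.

0.0245

P(theta) = 1 / (1 + exp(−a(theta − b)))
P_1 = 1/(1+e^{2.8500}) = 0.0547
P_2 = 1/(1+e^{-0.2060}) = 0.5513
L = P_1 × (1−P_2) = 0.0547 × 0.4487 = 0.02453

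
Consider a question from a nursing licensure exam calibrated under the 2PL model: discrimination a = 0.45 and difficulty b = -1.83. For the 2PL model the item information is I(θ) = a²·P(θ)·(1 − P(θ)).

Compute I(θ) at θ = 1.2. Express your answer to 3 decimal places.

P = 1/(1+e^{-1.3635}) = 0.7963
P(1−P) = 0.7963 × 0.2037 = 0.1622
I = a² × P(1−P) = 0.45² × 0.1622 = 0.03284

0.033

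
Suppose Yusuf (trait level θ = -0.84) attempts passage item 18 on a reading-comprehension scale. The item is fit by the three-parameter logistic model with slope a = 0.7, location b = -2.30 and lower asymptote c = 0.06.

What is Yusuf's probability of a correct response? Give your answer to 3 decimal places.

P(θ) = c + (1 − c) · 1 / (1 + exp(−a(θ − b)))
Exponent: 0.7 × (-0.84 − (-2.30)) = 1.0220
1/(1 + e^{-1.0220}) = 0.7354
P = 0.06 + 0.94 × 0.7354 = 0.7512

0.751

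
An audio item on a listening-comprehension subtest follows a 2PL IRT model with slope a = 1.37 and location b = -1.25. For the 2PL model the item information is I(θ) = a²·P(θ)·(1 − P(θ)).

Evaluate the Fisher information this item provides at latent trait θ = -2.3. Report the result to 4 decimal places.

P = 1/(1+e^{1.4385}) = 0.1918
P(1−P) = 0.1918 × 0.8082 = 0.1550
I = a² × P(1−P) = 1.37² × 0.1550 = 0.29092

0.2909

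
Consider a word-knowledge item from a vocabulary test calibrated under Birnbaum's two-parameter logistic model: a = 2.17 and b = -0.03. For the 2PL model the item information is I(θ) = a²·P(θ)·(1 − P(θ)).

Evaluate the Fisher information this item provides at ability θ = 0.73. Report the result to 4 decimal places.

P = 1/(1+e^{-1.6492}) = 0.8388
P(1−P) = 0.8388 × 0.1612 = 0.1352
I = a² × P(1−P) = 2.17² × 0.1352 = 0.63677

0.6368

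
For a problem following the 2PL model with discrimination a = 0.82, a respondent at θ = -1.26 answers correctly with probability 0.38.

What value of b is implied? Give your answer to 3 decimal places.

P(θ) = 1 / (1 + exp(−a(θ − b)))
logit(0.38) = ln(0.38/0.62) = -0.4895
b = θ − logit/(a) = -1.26 − (-0.4895)/0.8200 = -0.6630

-0.663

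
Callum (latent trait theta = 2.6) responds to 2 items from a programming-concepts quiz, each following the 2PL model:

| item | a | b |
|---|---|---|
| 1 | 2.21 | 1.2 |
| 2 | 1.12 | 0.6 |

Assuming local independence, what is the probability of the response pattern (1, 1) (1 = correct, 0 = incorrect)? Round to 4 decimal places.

0.8646

P(theta) = 1 / (1 + exp(−a(theta − b)))
P_1 = 1/(1+e^{-3.0940}) = 0.9566
P_2 = 1/(1+e^{-2.2400}) = 0.9038
L = P_1 × P_2 = 0.9566 × 0.9038 = 0.86460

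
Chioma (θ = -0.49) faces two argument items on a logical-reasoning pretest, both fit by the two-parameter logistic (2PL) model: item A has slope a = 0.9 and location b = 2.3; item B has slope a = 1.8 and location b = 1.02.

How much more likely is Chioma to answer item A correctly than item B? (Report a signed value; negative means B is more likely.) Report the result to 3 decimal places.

P(θ) = 1 / (1 + exp(−a(θ − b)))
P_A = 0.0751
P_B = 0.0619
P_A − P_B = 0.0132

0.013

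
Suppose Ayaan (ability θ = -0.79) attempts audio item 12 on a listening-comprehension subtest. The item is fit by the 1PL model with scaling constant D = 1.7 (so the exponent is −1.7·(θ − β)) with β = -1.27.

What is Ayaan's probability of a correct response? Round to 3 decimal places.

0.693

P(θ) = 1 / (1 + exp(−D·(θ − β)))
Exponent: 1.7 × (-0.79 − (-1.27)) = 0.8160
1/(1 + e^{-0.8160}) = 0.6934
P = 0.6934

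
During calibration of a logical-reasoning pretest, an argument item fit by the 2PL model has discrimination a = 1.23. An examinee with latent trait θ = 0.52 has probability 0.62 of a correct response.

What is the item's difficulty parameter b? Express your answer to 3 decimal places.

0.122

P(θ) = 1 / (1 + exp(−a(θ − b)))
logit(0.62) = ln(0.62/0.38) = 0.4895
b = θ − logit/(a) = 0.52 − 0.4895/1.2300 = 0.1220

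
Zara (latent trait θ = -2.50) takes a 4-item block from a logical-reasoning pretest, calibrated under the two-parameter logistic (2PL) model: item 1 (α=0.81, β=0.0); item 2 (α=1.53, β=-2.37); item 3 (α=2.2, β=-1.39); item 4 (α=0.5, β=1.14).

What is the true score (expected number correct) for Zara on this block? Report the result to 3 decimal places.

0.787

P(θ) = 1 / (1 + exp(−α(θ − β)))
P_1 = 1/(1+e^{2.0250}) = 0.1166
P_2 = 1/(1+e^{0.1989}) = 0.4504
P_3 = 1/(1+e^{2.4420}) = 0.0800
P_4 = 1/(1+e^{1.8200}) = 0.1394
E[score] = 0.1166 + 0.4504 + 0.0800 + 0.1394 = 0.7865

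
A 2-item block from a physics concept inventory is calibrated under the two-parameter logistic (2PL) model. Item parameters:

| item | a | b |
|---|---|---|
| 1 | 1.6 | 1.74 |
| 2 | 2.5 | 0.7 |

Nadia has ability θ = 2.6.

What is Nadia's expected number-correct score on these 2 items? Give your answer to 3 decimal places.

1.790

P(θ) = 1 / (1 + exp(−a(θ − b)))
P_1 = 1/(1+e^{-1.3760}) = 0.7983
P_2 = 1/(1+e^{-4.7500}) = 0.9914
E[score] = 0.7983 + 0.9914 = 1.7898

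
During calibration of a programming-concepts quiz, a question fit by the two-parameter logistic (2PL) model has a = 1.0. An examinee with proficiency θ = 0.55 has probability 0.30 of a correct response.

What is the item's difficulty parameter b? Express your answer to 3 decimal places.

1.397

P(θ) = 1 / (1 + exp(−a(θ − b)))
logit(0.30) = ln(0.30/0.70) = -0.8473
b = θ − logit/(a) = 0.55 − (-0.8473)/1.0000 = 1.3973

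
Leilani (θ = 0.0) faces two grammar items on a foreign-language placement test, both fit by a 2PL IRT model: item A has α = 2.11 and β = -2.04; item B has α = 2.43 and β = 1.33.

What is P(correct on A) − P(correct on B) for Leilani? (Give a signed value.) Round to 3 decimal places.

0.949

P(θ) = 1 / (1 + exp(−α(θ − β)))
P_A = 0.9867
P_B = 0.0380
P_A − P_B = 0.9487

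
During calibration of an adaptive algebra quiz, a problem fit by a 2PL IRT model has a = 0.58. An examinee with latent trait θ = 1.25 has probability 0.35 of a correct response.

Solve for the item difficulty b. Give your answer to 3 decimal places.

P(θ) = 1 / (1 + exp(−a(θ − b)))
logit(0.35) = ln(0.35/0.65) = -0.6190
b = θ − logit/(a) = 1.25 − (-0.6190)/0.5800 = 2.3173

2.317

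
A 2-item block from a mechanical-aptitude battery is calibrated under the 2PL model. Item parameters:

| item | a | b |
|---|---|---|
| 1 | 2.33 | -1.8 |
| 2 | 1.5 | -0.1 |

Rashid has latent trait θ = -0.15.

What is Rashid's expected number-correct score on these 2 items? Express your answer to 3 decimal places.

P(θ) = 1 / (1 + exp(−a(θ − b)))
P_1 = 1/(1+e^{-3.8445}) = 0.9791
P_2 = 1/(1+e^{0.0750}) = 0.4813
E[score] = 0.9791 + 0.4813 = 1.4603

1.460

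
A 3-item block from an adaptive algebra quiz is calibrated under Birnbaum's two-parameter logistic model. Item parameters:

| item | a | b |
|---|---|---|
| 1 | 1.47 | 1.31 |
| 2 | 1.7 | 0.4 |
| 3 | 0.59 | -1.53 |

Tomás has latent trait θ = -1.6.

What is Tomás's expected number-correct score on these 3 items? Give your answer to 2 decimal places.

0.54

P(θ) = 1 / (1 + exp(−a(θ − b)))
P_1 = 1/(1+e^{4.2777}) = 0.0137
P_2 = 1/(1+e^{3.4000}) = 0.0323
P_3 = 1/(1+e^{0.0413}) = 0.4897
E[score] = 0.0137 + 0.0323 + 0.4897 = 0.5357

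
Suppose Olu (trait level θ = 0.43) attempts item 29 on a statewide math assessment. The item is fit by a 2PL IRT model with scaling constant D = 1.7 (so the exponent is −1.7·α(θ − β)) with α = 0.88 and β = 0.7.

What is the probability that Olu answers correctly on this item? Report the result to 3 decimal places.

0.400

P(θ) = 1 / (1 + exp(−D·α(θ − β)))
Exponent: 1.7 × 0.88 × (0.43 − 0.7) = -0.4039
1/(1 + e^{0.4039}) = 0.4004
P = 0.4004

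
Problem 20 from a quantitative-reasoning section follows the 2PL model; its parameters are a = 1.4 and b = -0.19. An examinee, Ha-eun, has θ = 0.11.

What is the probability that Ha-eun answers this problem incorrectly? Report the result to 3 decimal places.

P(θ) = 1 / (1 + exp(−a(θ − b)))
Exponent: 1.4 × (0.11 − (-0.19)) = 0.4200
1/(1 + e^{-0.4200}) = 0.6035
P(incorrect) = 1 − 0.6035 = 0.3965

0.397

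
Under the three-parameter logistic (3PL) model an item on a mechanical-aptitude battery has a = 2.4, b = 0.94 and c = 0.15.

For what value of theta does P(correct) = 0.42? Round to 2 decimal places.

0.62

P(theta) = c + (1 − c) · 1 / (1 + exp(−a(theta − b)))
Remove guessing floor: (0.42 − 0.15)/(1 − 0.15) = 0.3176
logit = ln(0.3176/0.6824) = -0.7646
theta = b + logit/(a) = 0.94 + (-0.7646)/2.4000 = 0.6214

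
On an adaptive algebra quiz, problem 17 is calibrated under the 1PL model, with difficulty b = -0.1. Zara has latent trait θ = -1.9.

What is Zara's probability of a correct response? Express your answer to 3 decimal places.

0.142

P(θ) = 1 / (1 + exp(−(θ − b)))
Exponent: (-1.9 − (-0.1)) = -1.8000
1/(1 + e^{1.8000}) = 0.1419
P = 0.1419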